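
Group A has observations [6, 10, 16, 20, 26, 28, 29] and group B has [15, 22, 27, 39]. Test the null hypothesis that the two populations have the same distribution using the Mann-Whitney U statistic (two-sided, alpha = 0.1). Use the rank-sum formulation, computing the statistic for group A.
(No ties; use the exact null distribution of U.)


Step 1: Combine and sort all 11 observations; assign midranks.
sorted (value, group): (6,X), (10,X), (15,Y), (16,X), (20,X), (22,Y), (26,X), (27,Y), (28,X), (29,X), (39,Y)
ranks: 6->1, 10->2, 15->3, 16->4, 20->5, 22->6, 26->7, 27->8, 28->9, 29->10, 39->11
Step 2: Rank sum for X: R1 = 1 + 2 + 4 + 5 + 7 + 9 + 10 = 38.
Step 3: U_X = R1 - n1(n1+1)/2 = 38 - 7*8/2 = 38 - 28 = 10.
       U_Y = n1*n2 - U_X = 28 - 10 = 18.
Step 4: No ties, so the exact null distribution of U (based on enumerating the C(11,7) = 330 equally likely rank assignments) gives the two-sided p-value.
Step 5: p-value = 0.527273; compare to alpha = 0.1. fail to reject H0.

U_X = 10, p = 0.527273, fail to reject H0 at alpha = 0.1.


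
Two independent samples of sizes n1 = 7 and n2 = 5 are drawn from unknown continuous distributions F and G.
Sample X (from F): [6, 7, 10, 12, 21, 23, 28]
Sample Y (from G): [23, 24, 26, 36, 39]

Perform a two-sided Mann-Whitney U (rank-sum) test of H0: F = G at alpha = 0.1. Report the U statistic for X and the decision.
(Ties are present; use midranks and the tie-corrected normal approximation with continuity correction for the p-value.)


Step 1: Combine and sort all 12 observations; assign midranks.
sorted (value, group): (6,X), (7,X), (10,X), (12,X), (21,X), (23,X), (23,Y), (24,Y), (26,Y), (28,X), (36,Y), (39,Y)
ranks: 6->1, 7->2, 10->3, 12->4, 21->5, 23->6.5, 23->6.5, 24->8, 26->9, 28->10, 36->11, 39->12
Step 2: Rank sum for X: R1 = 1 + 2 + 3 + 4 + 5 + 6.5 + 10 = 31.5.
Step 3: U_X = R1 - n1(n1+1)/2 = 31.5 - 7*8/2 = 31.5 - 28 = 3.5.
       U_Y = n1*n2 - U_X = 35 - 3.5 = 31.5.
Step 4: Ties are present, so use the tie-corrected normal approximation (with continuity correction) for the p-value.
Step 5: p-value = 0.028075; compare to alpha = 0.1. reject H0.

U_X = 3.5, p = 0.028075, reject H0 at alpha = 0.1.


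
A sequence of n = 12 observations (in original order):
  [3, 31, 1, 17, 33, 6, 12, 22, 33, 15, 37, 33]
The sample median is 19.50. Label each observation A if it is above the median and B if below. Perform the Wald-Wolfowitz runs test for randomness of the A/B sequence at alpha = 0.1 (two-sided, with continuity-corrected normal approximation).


Step 1: Compute median = 19.50; label A = above, B = below.
Labels in order: BABBABBAABAA  (n_A = 6, n_B = 6)
Step 2: Count runs R = 8.
Step 3: Under H0 (random ordering), E[R] = 2*n_A*n_B/(n_A+n_B) + 1 = 2*6*6/12 + 1 = 7.0000.
        Var[R] = 2*n_A*n_B*(2*n_A*n_B - n_A - n_B) / ((n_A+n_B)^2 * (n_A+n_B-1)) = 4320/1584 = 2.7273.
        SD[R] = 1.6514.
Step 4: Continuity-corrected z = (R - 0.5 - E[R]) / SD[R] = (8 - 0.5 - 7.0000) / 1.6514 = 0.3028.
Step 5: Two-sided p-value via normal approximation = 2*(1 - Phi(|z|)) = 0.762069.
Step 6: alpha = 0.1. fail to reject H0.

R = 8, z = 0.3028, p = 0.762069, fail to reject H0.


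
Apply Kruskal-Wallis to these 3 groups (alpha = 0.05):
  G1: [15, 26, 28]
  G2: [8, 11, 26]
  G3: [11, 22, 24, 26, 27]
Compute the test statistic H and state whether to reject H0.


Step 1: Combine all N = 11 observations and assign midranks.
sorted (value, group, rank): (8,G2,1), (11,G2,2.5), (11,G3,2.5), (15,G1,4), (22,G3,5), (24,G3,6), (26,G1,8), (26,G2,8), (26,G3,8), (27,G3,10), (28,G1,11)
Step 2: Sum ranks within each group.
R_1 = 23 (n_1 = 3)
R_2 = 11.5 (n_2 = 3)
R_3 = 31.5 (n_3 = 5)
Step 3: H = 12/(N(N+1)) * sum(R_i^2/n_i) - 3(N+1)
     = 12/(11*12) * (23^2/3 + 11.5^2/3 + 31.5^2/5) - 3*12
     = 0.090909 * 418.867 - 36
     = 2.078788.
Step 4: Ties present; correction factor C = 1 - 30/(11^3 - 11) = 0.977273. Corrected H = 2.078788 / 0.977273 = 2.127132.
Step 5: Under H0, H ~ chi^2(2); p-value = 0.345223.
Step 6: alpha = 0.05. fail to reject H0.

H = 2.1271, df = 2, p = 0.345223, fail to reject H0.


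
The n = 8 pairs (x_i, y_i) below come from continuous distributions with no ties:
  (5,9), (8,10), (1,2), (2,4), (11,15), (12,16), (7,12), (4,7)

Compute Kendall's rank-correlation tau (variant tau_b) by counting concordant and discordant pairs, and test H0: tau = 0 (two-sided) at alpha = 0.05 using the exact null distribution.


Step 1: Enumerate the 28 unordered pairs (i,j) with i<j and classify each by sign(x_j-x_i) * sign(y_j-y_i).
  (1,2):dx=+3,dy=+1->C; (1,3):dx=-4,dy=-7->C; (1,4):dx=-3,dy=-5->C; (1,5):dx=+6,dy=+6->C
  (1,6):dx=+7,dy=+7->C; (1,7):dx=+2,dy=+3->C; (1,8):dx=-1,dy=-2->C; (2,3):dx=-7,dy=-8->C
  (2,4):dx=-6,dy=-6->C; (2,5):dx=+3,dy=+5->C; (2,6):dx=+4,dy=+6->C; (2,7):dx=-1,dy=+2->D
  (2,8):dx=-4,dy=-3->C; (3,4):dx=+1,dy=+2->C; (3,5):dx=+10,dy=+13->C; (3,6):dx=+11,dy=+14->C
  (3,7):dx=+6,dy=+10->C; (3,8):dx=+3,dy=+5->C; (4,5):dx=+9,dy=+11->C; (4,6):dx=+10,dy=+12->C
  (4,7):dx=+5,dy=+8->C; (4,8):dx=+2,dy=+3->C; (5,6):dx=+1,dy=+1->C; (5,7):dx=-4,dy=-3->C
  (5,8):dx=-7,dy=-8->C; (6,7):dx=-5,dy=-4->C; (6,8):dx=-8,dy=-9->C; (7,8):dx=-3,dy=-5->C
Step 2: C = 27, D = 1, total pairs = 28.
Step 3: tau = (C - D)/(n(n-1)/2) = (27 - 1)/28 = 0.928571.
Step 4: Exact two-sided p-value (enumerate n! = 40320 permutations of y under H0): p = 0.000397.
Step 5: alpha = 0.05. reject H0.

tau_b = 0.9286 (C=27, D=1), p = 0.000397, reject H0.


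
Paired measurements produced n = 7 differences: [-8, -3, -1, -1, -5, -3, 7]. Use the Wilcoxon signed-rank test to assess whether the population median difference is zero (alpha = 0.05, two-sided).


Step 1: Drop any zero differences (none here) and take |d_i|.
|d| = [8, 3, 1, 1, 5, 3, 7]
Step 2: Midrank |d_i| (ties get averaged ranks).
ranks: |8|->7, |3|->3.5, |1|->1.5, |1|->1.5, |5|->5, |3|->3.5, |7|->6
Step 3: Attach original signs; sum ranks with positive sign and with negative sign.
W+ = 6 = 6
W- = 7 + 3.5 + 1.5 + 1.5 + 5 + 3.5 = 22
(Check: W+ + W- = 28 should equal n(n+1)/2 = 28.)
Step 4: Test statistic W = min(W+, W-) = 6.
Step 5: Ties in |d|, so use the tie-corrected normal approximation.
        E[W] = n(n+1)/4 = 7*8/4 = 14.
        Tie groups: |d|=1 (t=2), |d|=3 (t=2); sum(t^3 - t) = 12.
        Var[W] = n(n+1)(2n+1)/24 - sum(t^3-t)/48 = 840/24 - 12/48 = 34.75.
        z = (W - E[W]) / sqrt(Var[W]) = (6 - 14) / 5.8949 = -1.3571.
        Two-sided p = 2*Phi(z) = 0.174749.
Step 6: alpha = 0.05. fail to reject H0.

W+ = 6, W- = 22, W = min = 6, p = 0.174749, fail to reject H0.


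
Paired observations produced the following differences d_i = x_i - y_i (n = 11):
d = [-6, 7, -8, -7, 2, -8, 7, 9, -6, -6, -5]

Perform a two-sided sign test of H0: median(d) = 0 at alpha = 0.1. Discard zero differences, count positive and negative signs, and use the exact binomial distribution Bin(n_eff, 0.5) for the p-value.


Step 1: Discard zero differences. Original n = 11; n_eff = number of nonzero differences = 11.
Nonzero differences (with sign): -6, +7, -8, -7, +2, -8, +7, +9, -6, -6, -5
Step 2: Count signs: positive = 4, negative = 7.
Step 3: Under H0: P(positive) = 0.5, so the number of positives S ~ Bin(11, 0.5).
Step 4: Two-sided exact p-value = sum of Bin(11,0.5) probabilities at or below the observed probability = 0.548828.
Step 5: alpha = 0.1. fail to reject H0.

n_eff = 11, pos = 4, neg = 7, p = 0.548828, fail to reject H0.


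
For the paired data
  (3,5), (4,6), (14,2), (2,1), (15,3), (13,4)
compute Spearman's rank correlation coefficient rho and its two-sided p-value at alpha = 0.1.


Step 1: Rank x and y separately (midranks; no ties here).
rank(x): 3->2, 4->3, 14->5, 2->1, 15->6, 13->4
rank(y): 5->5, 6->6, 2->2, 1->1, 3->3, 4->4
Step 2: d_i = R_x(i) - R_y(i); compute d_i^2.
  (2-5)^2=9, (3-6)^2=9, (5-2)^2=9, (1-1)^2=0, (6-3)^2=9, (4-4)^2=0
sum(d^2) = 36.
Step 3: rho = 1 - 6*36 / (6*(6^2 - 1)) = 1 - 216/210 = -0.028571.
Step 4: Under H0, t = rho * sqrt((n-2)/(1-rho^2)) = -0.0572 ~ t(4).
Step 5: Two-sided p-value from the t-distribution with 4 df = 0.957155.
Step 6: alpha = 0.1. fail to reject H0.

rho = -0.0286, p = 0.957155, fail to reject H0 at alpha = 0.1.


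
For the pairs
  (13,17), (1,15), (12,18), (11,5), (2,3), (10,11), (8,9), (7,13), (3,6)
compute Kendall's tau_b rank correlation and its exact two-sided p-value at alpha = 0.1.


Step 1: Enumerate the 36 unordered pairs (i,j) with i<j and classify each by sign(x_j-x_i) * sign(y_j-y_i).
  (1,2):dx=-12,dy=-2->C; (1,3):dx=-1,dy=+1->D; (1,4):dx=-2,dy=-12->C; (1,5):dx=-11,dy=-14->C
  (1,6):dx=-3,dy=-6->C; (1,7):dx=-5,dy=-8->C; (1,8):dx=-6,dy=-4->C; (1,9):dx=-10,dy=-11->C
  (2,3):dx=+11,dy=+3->C; (2,4):dx=+10,dy=-10->D; (2,5):dx=+1,dy=-12->D; (2,6):dx=+9,dy=-4->D
  (2,7):dx=+7,dy=-6->D; (2,8):dx=+6,dy=-2->D; (2,9):dx=+2,dy=-9->D; (3,4):dx=-1,dy=-13->C
  (3,5):dx=-10,dy=-15->C; (3,6):dx=-2,dy=-7->C; (3,7):dx=-4,dy=-9->C; (3,8):dx=-5,dy=-5->C
  (3,9):dx=-9,dy=-12->C; (4,5):dx=-9,dy=-2->C; (4,6):dx=-1,dy=+6->D; (4,7):dx=-3,dy=+4->D
  (4,8):dx=-4,dy=+8->D; (4,9):dx=-8,dy=+1->D; (5,6):dx=+8,dy=+8->C; (5,7):dx=+6,dy=+6->C
  (5,8):dx=+5,dy=+10->C; (5,9):dx=+1,dy=+3->C; (6,7):dx=-2,dy=-2->C; (6,8):dx=-3,dy=+2->D
  (6,9):dx=-7,dy=-5->C; (7,8):dx=-1,dy=+4->D; (7,9):dx=-5,dy=-3->C; (8,9):dx=-4,dy=-7->C
Step 2: C = 23, D = 13, total pairs = 36.
Step 3: tau = (C - D)/(n(n-1)/2) = (23 - 13)/36 = 0.277778.
Step 4: Exact two-sided p-value (enumerate n! = 362880 permutations of y under H0): p = 0.358488.
Step 5: alpha = 0.1. fail to reject H0.

tau_b = 0.2778 (C=23, D=13), p = 0.358488, fail to reject H0.


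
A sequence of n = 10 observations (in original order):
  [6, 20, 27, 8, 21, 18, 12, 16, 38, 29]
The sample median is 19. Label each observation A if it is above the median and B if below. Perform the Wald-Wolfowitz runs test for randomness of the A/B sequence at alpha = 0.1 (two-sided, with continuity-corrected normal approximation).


Step 1: Compute median = 19; label A = above, B = below.
Labels in order: BAABABBBAA  (n_A = 5, n_B = 5)
Step 2: Count runs R = 6.
Step 3: Under H0 (random ordering), E[R] = 2*n_A*n_B/(n_A+n_B) + 1 = 2*5*5/10 + 1 = 6.0000.
        Var[R] = 2*n_A*n_B*(2*n_A*n_B - n_A - n_B) / ((n_A+n_B)^2 * (n_A+n_B-1)) = 2000/900 = 2.2222.
        SD[R] = 1.4907.
Step 4: R = E[R], so z = 0 with no continuity correction.
Step 5: Two-sided p-value via normal approximation = 2*(1 - Phi(|z|)) = 1.000000.
Step 6: alpha = 0.1. fail to reject H0.

R = 6, z = 0.0000, p = 1.000000, fail to reject H0.


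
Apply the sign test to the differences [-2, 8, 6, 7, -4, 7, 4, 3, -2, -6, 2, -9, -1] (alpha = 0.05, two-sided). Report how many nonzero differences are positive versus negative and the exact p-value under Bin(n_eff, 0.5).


Step 1: Discard zero differences. Original n = 13; n_eff = number of nonzero differences = 13.
Nonzero differences (with sign): -2, +8, +6, +7, -4, +7, +4, +3, -2, -6, +2, -9, -1
Step 2: Count signs: positive = 7, negative = 6.
Step 3: Under H0: P(positive) = 0.5, so the number of positives S ~ Bin(13, 0.5).
Step 4: Two-sided exact p-value = sum of Bin(13,0.5) probabilities at or below the observed probability = 1.000000.
Step 5: alpha = 0.05. fail to reject H0.

n_eff = 13, pos = 7, neg = 6, p = 1.000000, fail to reject H0.


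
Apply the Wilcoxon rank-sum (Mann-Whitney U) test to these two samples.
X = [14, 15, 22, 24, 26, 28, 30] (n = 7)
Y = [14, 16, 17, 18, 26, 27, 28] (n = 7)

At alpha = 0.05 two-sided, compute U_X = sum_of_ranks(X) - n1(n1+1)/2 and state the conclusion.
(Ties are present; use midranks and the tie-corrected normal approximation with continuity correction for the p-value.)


Step 1: Combine and sort all 14 observations; assign midranks.
sorted (value, group): (14,X), (14,Y), (15,X), (16,Y), (17,Y), (18,Y), (22,X), (24,X), (26,X), (26,Y), (27,Y), (28,X), (28,Y), (30,X)
ranks: 14->1.5, 14->1.5, 15->3, 16->4, 17->5, 18->6, 22->7, 24->8, 26->9.5, 26->9.5, 27->11, 28->12.5, 28->12.5, 30->14
Step 2: Rank sum for X: R1 = 1.5 + 3 + 7 + 8 + 9.5 + 12.5 + 14 = 55.5.
Step 3: U_X = R1 - n1(n1+1)/2 = 55.5 - 7*8/2 = 55.5 - 28 = 27.5.
       U_Y = n1*n2 - U_X = 49 - 27.5 = 21.5.
Step 4: Ties are present, so use the tie-corrected normal approximation (with continuity correction) for the p-value.
Step 5: p-value = 0.748592; compare to alpha = 0.05. fail to reject H0.

U_X = 27.5, p = 0.748592, fail to reject H0 at alpha = 0.05.


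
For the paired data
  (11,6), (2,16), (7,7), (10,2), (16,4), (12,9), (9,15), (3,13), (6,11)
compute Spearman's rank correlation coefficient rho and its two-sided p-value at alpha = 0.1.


Step 1: Rank x and y separately (midranks; no ties here).
rank(x): 11->7, 2->1, 7->4, 10->6, 16->9, 12->8, 9->5, 3->2, 6->3
rank(y): 6->3, 16->9, 7->4, 2->1, 4->2, 9->5, 15->8, 13->7, 11->6
Step 2: d_i = R_x(i) - R_y(i); compute d_i^2.
  (7-3)^2=16, (1-9)^2=64, (4-4)^2=0, (6-1)^2=25, (9-2)^2=49, (8-5)^2=9, (5-8)^2=9, (2-7)^2=25, (3-6)^2=9
sum(d^2) = 206.
Step 3: rho = 1 - 6*206 / (9*(9^2 - 1)) = 1 - 1236/720 = -0.716667.
Step 4: Under H0, t = rho * sqrt((n-2)/(1-rho^2)) = -2.7188 ~ t(7).
Step 5: Two-sided p-value from the t-distribution with 7 df = 0.029818.
Step 6: alpha = 0.1. reject H0.

rho = -0.7167, p = 0.029818, reject H0 at alpha = 0.1.


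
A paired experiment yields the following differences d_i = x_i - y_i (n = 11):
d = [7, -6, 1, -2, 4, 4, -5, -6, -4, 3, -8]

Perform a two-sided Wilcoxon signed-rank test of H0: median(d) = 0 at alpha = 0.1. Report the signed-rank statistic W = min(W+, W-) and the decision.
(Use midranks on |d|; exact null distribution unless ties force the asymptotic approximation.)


Step 1: Drop any zero differences (none here) and take |d_i|.
|d| = [7, 6, 1, 2, 4, 4, 5, 6, 4, 3, 8]
Step 2: Midrank |d_i| (ties get averaged ranks).
ranks: |7|->10, |6|->8.5, |1|->1, |2|->2, |4|->5, |4|->5, |5|->7, |6|->8.5, |4|->5, |3|->3, |8|->11
Step 3: Attach original signs; sum ranks with positive sign and with negative sign.
W+ = 10 + 1 + 5 + 5 + 3 = 24
W- = 8.5 + 2 + 7 + 8.5 + 5 + 11 = 42
(Check: W+ + W- = 66 should equal n(n+1)/2 = 66.)
Step 4: Test statistic W = min(W+, W-) = 24.
Step 5: Ties in |d|, so use the tie-corrected normal approximation.
        E[W] = n(n+1)/4 = 11*12/4 = 33.
        Tie groups: |d|=4 (t=3), |d|=6 (t=2); sum(t^3 - t) = 30.
        Var[W] = n(n+1)(2n+1)/24 - sum(t^3-t)/48 = 3036/24 - 30/48 = 125.875.
        z = (W - E[W]) / sqrt(Var[W]) = (24 - 33) / 11.2194 = -0.8022.
        Two-sided p = 2*Phi(z) = 0.422448.
Step 6: alpha = 0.1. fail to reject H0.

W+ = 24, W- = 42, W = min = 24, p = 0.422448, fail to reject H0.


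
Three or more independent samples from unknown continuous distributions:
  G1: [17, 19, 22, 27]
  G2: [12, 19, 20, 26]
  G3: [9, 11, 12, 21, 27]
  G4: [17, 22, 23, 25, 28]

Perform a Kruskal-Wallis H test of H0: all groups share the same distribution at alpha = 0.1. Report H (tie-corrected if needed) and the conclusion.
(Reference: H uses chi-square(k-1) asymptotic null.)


Step 1: Combine all N = 18 observations and assign midranks.
sorted (value, group, rank): (9,G3,1), (11,G3,2), (12,G2,3.5), (12,G3,3.5), (17,G1,5.5), (17,G4,5.5), (19,G1,7.5), (19,G2,7.5), (20,G2,9), (21,G3,10), (22,G1,11.5), (22,G4,11.5), (23,G4,13), (25,G4,14), (26,G2,15), (27,G1,16.5), (27,G3,16.5), (28,G4,18)
Step 2: Sum ranks within each group.
R_1 = 41 (n_1 = 4)
R_2 = 35 (n_2 = 4)
R_3 = 33 (n_3 = 5)
R_4 = 62 (n_4 = 5)
Step 3: H = 12/(N(N+1)) * sum(R_i^2/n_i) - 3(N+1)
     = 12/(18*19) * (41^2/4 + 35^2/4 + 33^2/5 + 62^2/5) - 3*19
     = 0.035088 * 1713.1 - 57
     = 3.108772.
Step 4: Ties present; correction factor C = 1 - 30/(18^3 - 18) = 0.994840. Corrected H = 3.108772 / 0.994840 = 3.124896.
Step 5: Under H0, H ~ chi^2(3); p-value = 0.372767.
Step 6: alpha = 0.1. fail to reject H0.

H = 3.1249, df = 3, p = 0.372767, fail to reject H0.


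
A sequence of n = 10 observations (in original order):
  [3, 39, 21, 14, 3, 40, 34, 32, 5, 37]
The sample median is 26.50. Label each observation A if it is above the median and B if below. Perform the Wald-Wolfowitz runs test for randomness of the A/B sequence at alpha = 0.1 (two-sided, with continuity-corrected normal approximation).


Step 1: Compute median = 26.50; label A = above, B = below.
Labels in order: BABBBAAABA  (n_A = 5, n_B = 5)
Step 2: Count runs R = 6.
Step 3: Under H0 (random ordering), E[R] = 2*n_A*n_B/(n_A+n_B) + 1 = 2*5*5/10 + 1 = 6.0000.
        Var[R] = 2*n_A*n_B*(2*n_A*n_B - n_A - n_B) / ((n_A+n_B)^2 * (n_A+n_B-1)) = 2000/900 = 2.2222.
        SD[R] = 1.4907.
Step 4: R = E[R], so z = 0 with no continuity correction.
Step 5: Two-sided p-value via normal approximation = 2*(1 - Phi(|z|)) = 1.000000.
Step 6: alpha = 0.1. fail to reject H0.

R = 6, z = 0.0000, p = 1.000000, fail to reject H0.


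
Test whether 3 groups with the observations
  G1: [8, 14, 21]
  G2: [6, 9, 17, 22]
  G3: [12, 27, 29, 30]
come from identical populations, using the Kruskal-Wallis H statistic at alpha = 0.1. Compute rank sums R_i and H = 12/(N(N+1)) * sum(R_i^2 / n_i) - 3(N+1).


Step 1: Combine all N = 11 observations and assign midranks.
sorted (value, group, rank): (6,G2,1), (8,G1,2), (9,G2,3), (12,G3,4), (14,G1,5), (17,G2,6), (21,G1,7), (22,G2,8), (27,G3,9), (29,G3,10), (30,G3,11)
Step 2: Sum ranks within each group.
R_1 = 14 (n_1 = 3)
R_2 = 18 (n_2 = 4)
R_3 = 34 (n_3 = 4)
Step 3: H = 12/(N(N+1)) * sum(R_i^2/n_i) - 3(N+1)
     = 12/(11*12) * (14^2/3 + 18^2/4 + 34^2/4) - 3*12
     = 0.090909 * 435.333 - 36
     = 3.575758.
Step 4: No ties, so H is used without correction.
Step 5: Under H0, H ~ chi^2(2); p-value = 0.167315.
Step 6: alpha = 0.1. fail to reject H0.

H = 3.5758, df = 2, p = 0.167315, fail to reject H0.


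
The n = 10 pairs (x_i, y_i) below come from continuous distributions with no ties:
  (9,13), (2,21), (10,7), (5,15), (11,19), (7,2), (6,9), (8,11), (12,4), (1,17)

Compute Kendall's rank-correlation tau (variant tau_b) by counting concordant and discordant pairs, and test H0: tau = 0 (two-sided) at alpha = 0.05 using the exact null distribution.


Step 1: Enumerate the 45 unordered pairs (i,j) with i<j and classify each by sign(x_j-x_i) * sign(y_j-y_i).
  (1,2):dx=-7,dy=+8->D; (1,3):dx=+1,dy=-6->D; (1,4):dx=-4,dy=+2->D; (1,5):dx=+2,dy=+6->C
  (1,6):dx=-2,dy=-11->C; (1,7):dx=-3,dy=-4->C; (1,8):dx=-1,dy=-2->C; (1,9):dx=+3,dy=-9->D
  (1,10):dx=-8,dy=+4->D; (2,3):dx=+8,dy=-14->D; (2,4):dx=+3,dy=-6->D; (2,5):dx=+9,dy=-2->D
  (2,6):dx=+5,dy=-19->D; (2,7):dx=+4,dy=-12->D; (2,8):dx=+6,dy=-10->D; (2,9):dx=+10,dy=-17->D
  (2,10):dx=-1,dy=-4->C; (3,4):dx=-5,dy=+8->D; (3,5):dx=+1,dy=+12->C; (3,6):dx=-3,dy=-5->C
  (3,7):dx=-4,dy=+2->D; (3,8):dx=-2,dy=+4->D; (3,9):dx=+2,dy=-3->D; (3,10):dx=-9,dy=+10->D
  (4,5):dx=+6,dy=+4->C; (4,6):dx=+2,dy=-13->D; (4,7):dx=+1,dy=-6->D; (4,8):dx=+3,dy=-4->D
  (4,9):dx=+7,dy=-11->D; (4,10):dx=-4,dy=+2->D; (5,6):dx=-4,dy=-17->C; (5,7):dx=-5,dy=-10->C
  (5,8):dx=-3,dy=-8->C; (5,9):dx=+1,dy=-15->D; (5,10):dx=-10,dy=-2->C; (6,7):dx=-1,dy=+7->D
  (6,8):dx=+1,dy=+9->C; (6,9):dx=+5,dy=+2->C; (6,10):dx=-6,dy=+15->D; (7,8):dx=+2,dy=+2->C
  (7,9):dx=+6,dy=-5->D; (7,10):dx=-5,dy=+8->D; (8,9):dx=+4,dy=-7->D; (8,10):dx=-7,dy=+6->D
  (9,10):dx=-11,dy=+13->D
Step 2: C = 15, D = 30, total pairs = 45.
Step 3: tau = (C - D)/(n(n-1)/2) = (15 - 30)/45 = -0.333333.
Step 4: Exact two-sided p-value (enumerate n! = 3628800 permutations of y under H0): p = 0.216373.
Step 5: alpha = 0.05. fail to reject H0.

tau_b = -0.3333 (C=15, D=30), p = 0.216373, fail to reject H0.


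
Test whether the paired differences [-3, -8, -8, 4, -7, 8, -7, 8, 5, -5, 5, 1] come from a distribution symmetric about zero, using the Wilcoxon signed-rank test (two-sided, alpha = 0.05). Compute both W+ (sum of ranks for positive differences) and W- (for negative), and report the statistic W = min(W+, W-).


Step 1: Drop any zero differences (none here) and take |d_i|.
|d| = [3, 8, 8, 4, 7, 8, 7, 8, 5, 5, 5, 1]
Step 2: Midrank |d_i| (ties get averaged ranks).
ranks: |3|->2, |8|->10.5, |8|->10.5, |4|->3, |7|->7.5, |8|->10.5, |7|->7.5, |8|->10.5, |5|->5, |5|->5, |5|->5, |1|->1
Step 3: Attach original signs; sum ranks with positive sign and with negative sign.
W+ = 3 + 10.5 + 10.5 + 5 + 5 + 1 = 35
W- = 2 + 10.5 + 10.5 + 7.5 + 7.5 + 5 = 43
(Check: W+ + W- = 78 should equal n(n+1)/2 = 78.)
Step 4: Test statistic W = min(W+, W-) = 35.
Step 5: Ties in |d|, so use the tie-corrected normal approximation.
        E[W] = n(n+1)/4 = 12*13/4 = 39.
        Tie groups: |d|=5 (t=3), |d|=7 (t=2), |d|=8 (t=4); sum(t^3 - t) = 90.
        Var[W] = n(n+1)(2n+1)/24 - sum(t^3-t)/48 = 3900/24 - 90/48 = 160.625.
        z = (W - E[W]) / sqrt(Var[W]) = (35 - 39) / 12.6738 = -0.3156.
        Two-sided p = 2*Phi(z) = 0.752297.
Step 6: alpha = 0.05. fail to reject H0.

W+ = 35, W- = 43, W = min = 35, p = 0.752297, fail to reject H0.


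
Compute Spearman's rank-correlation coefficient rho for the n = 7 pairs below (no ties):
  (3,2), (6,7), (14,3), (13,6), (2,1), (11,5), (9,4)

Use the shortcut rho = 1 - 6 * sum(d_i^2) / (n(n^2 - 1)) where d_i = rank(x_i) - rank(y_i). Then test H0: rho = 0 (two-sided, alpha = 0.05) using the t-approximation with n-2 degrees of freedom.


Step 1: Rank x and y separately (midranks; no ties here).
rank(x): 3->2, 6->3, 14->7, 13->6, 2->1, 11->5, 9->4
rank(y): 2->2, 7->7, 3->3, 6->6, 1->1, 5->5, 4->4
Step 2: d_i = R_x(i) - R_y(i); compute d_i^2.
  (2-2)^2=0, (3-7)^2=16, (7-3)^2=16, (6-6)^2=0, (1-1)^2=0, (5-5)^2=0, (4-4)^2=0
sum(d^2) = 32.
Step 3: rho = 1 - 6*32 / (7*(7^2 - 1)) = 1 - 192/336 = 0.428571.
Step 4: Under H0, t = rho * sqrt((n-2)/(1-rho^2)) = 1.0607 ~ t(5).
Step 5: Two-sided p-value from the t-distribution with 5 df = 0.337368.
Step 6: alpha = 0.05. fail to reject H0.

rho = 0.4286, p = 0.337368, fail to reject H0 at alpha = 0.05.


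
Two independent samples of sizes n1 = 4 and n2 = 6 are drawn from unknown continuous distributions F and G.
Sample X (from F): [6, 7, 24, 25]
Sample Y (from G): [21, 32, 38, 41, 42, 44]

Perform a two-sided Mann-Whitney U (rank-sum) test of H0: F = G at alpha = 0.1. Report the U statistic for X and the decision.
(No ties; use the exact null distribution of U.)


Step 1: Combine and sort all 10 observations; assign midranks.
sorted (value, group): (6,X), (7,X), (21,Y), (24,X), (25,X), (32,Y), (38,Y), (41,Y), (42,Y), (44,Y)
ranks: 6->1, 7->2, 21->3, 24->4, 25->5, 32->6, 38->7, 41->8, 42->9, 44->10
Step 2: Rank sum for X: R1 = 1 + 2 + 4 + 5 = 12.
Step 3: U_X = R1 - n1(n1+1)/2 = 12 - 4*5/2 = 12 - 10 = 2.
       U_Y = n1*n2 - U_X = 24 - 2 = 22.
Step 4: No ties, so the exact null distribution of U (based on enumerating the C(10,4) = 210 equally likely rank assignments) gives the two-sided p-value.
Step 5: p-value = 0.038095; compare to alpha = 0.1. reject H0.

U_X = 2, p = 0.038095, reject H0 at alpha = 0.1.


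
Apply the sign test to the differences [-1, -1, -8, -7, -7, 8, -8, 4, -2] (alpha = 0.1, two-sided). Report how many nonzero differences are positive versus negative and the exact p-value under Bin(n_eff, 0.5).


Step 1: Discard zero differences. Original n = 9; n_eff = number of nonzero differences = 9.
Nonzero differences (with sign): -1, -1, -8, -7, -7, +8, -8, +4, -2
Step 2: Count signs: positive = 2, negative = 7.
Step 3: Under H0: P(positive) = 0.5, so the number of positives S ~ Bin(9, 0.5).
Step 4: Two-sided exact p-value = sum of Bin(9,0.5) probabilities at or below the observed probability = 0.179688.
Step 5: alpha = 0.1. fail to reject H0.

n_eff = 9, pos = 2, neg = 7, p = 0.179688, fail to reject H0.


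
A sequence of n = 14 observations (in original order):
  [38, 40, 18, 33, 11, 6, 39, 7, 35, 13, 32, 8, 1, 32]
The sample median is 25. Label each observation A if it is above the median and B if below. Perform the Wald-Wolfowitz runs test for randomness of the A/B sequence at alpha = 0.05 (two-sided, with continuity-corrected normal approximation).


Step 1: Compute median = 25; label A = above, B = below.
Labels in order: AABABBABABABBA  (n_A = 7, n_B = 7)
Step 2: Count runs R = 11.
Step 3: Under H0 (random ordering), E[R] = 2*n_A*n_B/(n_A+n_B) + 1 = 2*7*7/14 + 1 = 8.0000.
        Var[R] = 2*n_A*n_B*(2*n_A*n_B - n_A - n_B) / ((n_A+n_B)^2 * (n_A+n_B-1)) = 8232/2548 = 3.2308.
        SD[R] = 1.7974.
Step 4: Continuity-corrected z = (R - 0.5 - E[R]) / SD[R] = (11 - 0.5 - 8.0000) / 1.7974 = 1.3909.
Step 5: Two-sided p-value via normal approximation = 2*(1 - Phi(|z|)) = 0.164264.
Step 6: alpha = 0.05. fail to reject H0.

R = 11, z = 1.3909, p = 0.164264, fail to reject H0.


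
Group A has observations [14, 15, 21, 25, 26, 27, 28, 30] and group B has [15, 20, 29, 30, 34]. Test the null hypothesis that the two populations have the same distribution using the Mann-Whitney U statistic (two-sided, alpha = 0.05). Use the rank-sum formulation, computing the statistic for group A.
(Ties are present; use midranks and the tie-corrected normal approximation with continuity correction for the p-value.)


Step 1: Combine and sort all 13 observations; assign midranks.
sorted (value, group): (14,X), (15,X), (15,Y), (20,Y), (21,X), (25,X), (26,X), (27,X), (28,X), (29,Y), (30,X), (30,Y), (34,Y)
ranks: 14->1, 15->2.5, 15->2.5, 20->4, 21->5, 25->6, 26->7, 27->8, 28->9, 29->10, 30->11.5, 30->11.5, 34->13
Step 2: Rank sum for X: R1 = 1 + 2.5 + 5 + 6 + 7 + 8 + 9 + 11.5 = 50.
Step 3: U_X = R1 - n1(n1+1)/2 = 50 - 8*9/2 = 50 - 36 = 14.
       U_Y = n1*n2 - U_X = 40 - 14 = 26.
Step 4: Ties are present, so use the tie-corrected normal approximation (with continuity correction) for the p-value.
Step 5: p-value = 0.419471; compare to alpha = 0.05. fail to reject H0.

U_X = 14, p = 0.419471, fail to reject H0 at alpha = 0.05.


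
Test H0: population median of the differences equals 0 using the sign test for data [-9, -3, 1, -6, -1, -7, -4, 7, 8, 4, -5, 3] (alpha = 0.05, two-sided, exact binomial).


Step 1: Discard zero differences. Original n = 12; n_eff = number of nonzero differences = 12.
Nonzero differences (with sign): -9, -3, +1, -6, -1, -7, -4, +7, +8, +4, -5, +3
Step 2: Count signs: positive = 5, negative = 7.
Step 3: Under H0: P(positive) = 0.5, so the number of positives S ~ Bin(12, 0.5).
Step 4: Two-sided exact p-value = sum of Bin(12,0.5) probabilities at or below the observed probability = 0.774414.
Step 5: alpha = 0.05. fail to reject H0.

n_eff = 12, pos = 5, neg = 7, p = 0.774414, fail to reject H0.


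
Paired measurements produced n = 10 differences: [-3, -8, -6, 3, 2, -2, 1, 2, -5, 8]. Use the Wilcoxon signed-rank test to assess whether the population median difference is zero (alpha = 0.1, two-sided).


Step 1: Drop any zero differences (none here) and take |d_i|.
|d| = [3, 8, 6, 3, 2, 2, 1, 2, 5, 8]
Step 2: Midrank |d_i| (ties get averaged ranks).
ranks: |3|->5.5, |8|->9.5, |6|->8, |3|->5.5, |2|->3, |2|->3, |1|->1, |2|->3, |5|->7, |8|->9.5
Step 3: Attach original signs; sum ranks with positive sign and with negative sign.
W+ = 5.5 + 3 + 1 + 3 + 9.5 = 22
W- = 5.5 + 9.5 + 8 + 3 + 7 = 33
(Check: W+ + W- = 55 should equal n(n+1)/2 = 55.)
Step 4: Test statistic W = min(W+, W-) = 22.
Step 5: Ties in |d|, so use the tie-corrected normal approximation.
        E[W] = n(n+1)/4 = 10*11/4 = 27.5.
        Tie groups: |d|=2 (t=3), |d|=3 (t=2), |d|=8 (t=2); sum(t^3 - t) = 36.
        Var[W] = n(n+1)(2n+1)/24 - sum(t^3-t)/48 = 2310/24 - 36/48 = 95.5.
        z = (W - E[W]) / sqrt(Var[W]) = (22 - 27.5) / 9.7724 = -0.5628.
        Two-sided p = 2*Phi(z) = 0.573565.
Step 6: alpha = 0.1. fail to reject H0.

W+ = 22, W- = 33, W = min = 22, p = 0.573565, fail to reject H0.


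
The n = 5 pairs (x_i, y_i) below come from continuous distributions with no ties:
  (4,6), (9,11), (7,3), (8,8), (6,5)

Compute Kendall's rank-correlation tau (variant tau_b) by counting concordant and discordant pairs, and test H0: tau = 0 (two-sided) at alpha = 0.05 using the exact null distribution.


Step 1: Enumerate the 10 unordered pairs (i,j) with i<j and classify each by sign(x_j-x_i) * sign(y_j-y_i).
  (1,2):dx=+5,dy=+5->C; (1,3):dx=+3,dy=-3->D; (1,4):dx=+4,dy=+2->C; (1,5):dx=+2,dy=-1->D
  (2,3):dx=-2,dy=-8->C; (2,4):dx=-1,dy=-3->C; (2,5):dx=-3,dy=-6->C; (3,4):dx=+1,dy=+5->C
  (3,5):dx=-1,dy=+2->D; (4,5):dx=-2,dy=-3->C
Step 2: C = 7, D = 3, total pairs = 10.
Step 3: tau = (C - D)/(n(n-1)/2) = (7 - 3)/10 = 0.400000.
Step 4: Exact two-sided p-value (enumerate n! = 120 permutations of y under H0): p = 0.483333.
Step 5: alpha = 0.05. fail to reject H0.

tau_b = 0.4000 (C=7, D=3), p = 0.483333, fail to reject H0.


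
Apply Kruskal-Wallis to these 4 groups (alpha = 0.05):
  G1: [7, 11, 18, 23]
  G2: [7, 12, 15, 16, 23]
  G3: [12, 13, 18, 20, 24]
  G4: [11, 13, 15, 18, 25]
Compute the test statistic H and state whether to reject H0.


Step 1: Combine all N = 19 observations and assign midranks.
sorted (value, group, rank): (7,G1,1.5), (7,G2,1.5), (11,G1,3.5), (11,G4,3.5), (12,G2,5.5), (12,G3,5.5), (13,G3,7.5), (13,G4,7.5), (15,G2,9.5), (15,G4,9.5), (16,G2,11), (18,G1,13), (18,G3,13), (18,G4,13), (20,G3,15), (23,G1,16.5), (23,G2,16.5), (24,G3,18), (25,G4,19)
Step 2: Sum ranks within each group.
R_1 = 34.5 (n_1 = 4)
R_2 = 44 (n_2 = 5)
R_3 = 59 (n_3 = 5)
R_4 = 52.5 (n_4 = 5)
Step 3: H = 12/(N(N+1)) * sum(R_i^2/n_i) - 3(N+1)
     = 12/(19*20) * (34.5^2/4 + 44^2/5 + 59^2/5 + 52.5^2/5) - 3*20
     = 0.031579 * 1932.21 - 60
     = 1.017237.
Step 4: Ties present; correction factor C = 1 - 60/(19^3 - 19) = 0.991228. Corrected H = 1.017237 / 0.991228 = 1.026239.
Step 5: Under H0, H ~ chi^2(3); p-value = 0.794903.
Step 6: alpha = 0.05. fail to reject H0.

H = 1.0262, df = 3, p = 0.794903, fail to reject H0.


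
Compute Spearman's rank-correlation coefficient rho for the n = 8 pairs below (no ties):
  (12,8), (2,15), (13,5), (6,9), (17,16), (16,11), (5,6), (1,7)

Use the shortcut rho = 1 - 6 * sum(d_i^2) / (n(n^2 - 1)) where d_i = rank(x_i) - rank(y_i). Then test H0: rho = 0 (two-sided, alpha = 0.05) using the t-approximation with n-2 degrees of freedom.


Step 1: Rank x and y separately (midranks; no ties here).
rank(x): 12->5, 2->2, 13->6, 6->4, 17->8, 16->7, 5->3, 1->1
rank(y): 8->4, 15->7, 5->1, 9->5, 16->8, 11->6, 6->2, 7->3
Step 2: d_i = R_x(i) - R_y(i); compute d_i^2.
  (5-4)^2=1, (2-7)^2=25, (6-1)^2=25, (4-5)^2=1, (8-8)^2=0, (7-6)^2=1, (3-2)^2=1, (1-3)^2=4
sum(d^2) = 58.
Step 3: rho = 1 - 6*58 / (8*(8^2 - 1)) = 1 - 348/504 = 0.309524.
Step 4: Under H0, t = rho * sqrt((n-2)/(1-rho^2)) = 0.7973 ~ t(6).
Step 5: Two-sided p-value from the t-distribution with 6 df = 0.455645.
Step 6: alpha = 0.05. fail to reject H0.

rho = 0.3095, p = 0.455645, fail to reject H0 at alpha = 0.05.


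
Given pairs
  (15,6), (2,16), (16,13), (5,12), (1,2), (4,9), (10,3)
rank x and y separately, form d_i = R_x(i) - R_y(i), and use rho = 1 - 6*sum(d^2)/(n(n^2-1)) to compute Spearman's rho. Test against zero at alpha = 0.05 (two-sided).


Step 1: Rank x and y separately (midranks; no ties here).
rank(x): 15->6, 2->2, 16->7, 5->4, 1->1, 4->3, 10->5
rank(y): 6->3, 16->7, 13->6, 12->5, 2->1, 9->4, 3->2
Step 2: d_i = R_x(i) - R_y(i); compute d_i^2.
  (6-3)^2=9, (2-7)^2=25, (7-6)^2=1, (4-5)^2=1, (1-1)^2=0, (3-4)^2=1, (5-2)^2=9
sum(d^2) = 46.
Step 3: rho = 1 - 6*46 / (7*(7^2 - 1)) = 1 - 276/336 = 0.178571.
Step 4: Under H0, t = rho * sqrt((n-2)/(1-rho^2)) = 0.4058 ~ t(5).
Step 5: Two-sided p-value from the t-distribution with 5 df = 0.701658.
Step 6: alpha = 0.05. fail to reject H0.

rho = 0.1786, p = 0.701658, fail to reject H0 at alpha = 0.05.


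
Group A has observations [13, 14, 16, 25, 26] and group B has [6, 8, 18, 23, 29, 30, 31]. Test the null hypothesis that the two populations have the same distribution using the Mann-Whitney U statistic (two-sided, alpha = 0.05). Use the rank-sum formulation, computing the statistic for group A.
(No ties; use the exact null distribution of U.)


Step 1: Combine and sort all 12 observations; assign midranks.
sorted (value, group): (6,Y), (8,Y), (13,X), (14,X), (16,X), (18,Y), (23,Y), (25,X), (26,X), (29,Y), (30,Y), (31,Y)
ranks: 6->1, 8->2, 13->3, 14->4, 16->5, 18->6, 23->7, 25->8, 26->9, 29->10, 30->11, 31->12
Step 2: Rank sum for X: R1 = 3 + 4 + 5 + 8 + 9 = 29.
Step 3: U_X = R1 - n1(n1+1)/2 = 29 - 5*6/2 = 29 - 15 = 14.
       U_Y = n1*n2 - U_X = 35 - 14 = 21.
Step 4: No ties, so the exact null distribution of U (based on enumerating the C(12,5) = 792 equally likely rank assignments) gives the two-sided p-value.
Step 5: p-value = 0.638889; compare to alpha = 0.05. fail to reject H0.

U_X = 14, p = 0.638889, fail to reject H0 at alpha = 0.05.


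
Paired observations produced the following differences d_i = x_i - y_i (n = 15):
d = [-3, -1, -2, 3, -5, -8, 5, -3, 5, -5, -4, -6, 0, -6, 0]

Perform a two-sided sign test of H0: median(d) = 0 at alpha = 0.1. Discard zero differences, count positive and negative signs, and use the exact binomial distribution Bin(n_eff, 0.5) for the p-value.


Step 1: Discard zero differences. Original n = 15; n_eff = number of nonzero differences = 13.
Nonzero differences (with sign): -3, -1, -2, +3, -5, -8, +5, -3, +5, -5, -4, -6, -6
Step 2: Count signs: positive = 3, negative = 10.
Step 3: Under H0: P(positive) = 0.5, so the number of positives S ~ Bin(13, 0.5).
Step 4: Two-sided exact p-value = sum of Bin(13,0.5) probabilities at or below the observed probability = 0.092285.
Step 5: alpha = 0.1. reject H0.

n_eff = 13, pos = 3, neg = 10, p = 0.092285, reject H0.


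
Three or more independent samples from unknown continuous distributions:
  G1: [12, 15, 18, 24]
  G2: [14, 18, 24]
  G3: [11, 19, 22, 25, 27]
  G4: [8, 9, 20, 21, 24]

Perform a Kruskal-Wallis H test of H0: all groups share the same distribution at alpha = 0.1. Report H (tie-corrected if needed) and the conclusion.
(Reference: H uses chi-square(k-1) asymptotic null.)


Step 1: Combine all N = 17 observations and assign midranks.
sorted (value, group, rank): (8,G4,1), (9,G4,2), (11,G3,3), (12,G1,4), (14,G2,5), (15,G1,6), (18,G1,7.5), (18,G2,7.5), (19,G3,9), (20,G4,10), (21,G4,11), (22,G3,12), (24,G1,14), (24,G2,14), (24,G4,14), (25,G3,16), (27,G3,17)
Step 2: Sum ranks within each group.
R_1 = 31.5 (n_1 = 4)
R_2 = 26.5 (n_2 = 3)
R_3 = 57 (n_3 = 5)
R_4 = 38 (n_4 = 5)
Step 3: H = 12/(N(N+1)) * sum(R_i^2/n_i) - 3(N+1)
     = 12/(17*18) * (31.5^2/4 + 26.5^2/3 + 57^2/5 + 38^2/5) - 3*18
     = 0.039216 * 1420.75 - 54
     = 1.715523.
Step 4: Ties present; correction factor C = 1 - 30/(17^3 - 17) = 0.993873. Corrected H = 1.715523 / 0.993873 = 1.726099.
Step 5: Under H0, H ~ chi^2(3); p-value = 0.631147.
Step 6: alpha = 0.1. fail to reject H0.

H = 1.7261, df = 3, p = 0.631147, fail to reject H0.


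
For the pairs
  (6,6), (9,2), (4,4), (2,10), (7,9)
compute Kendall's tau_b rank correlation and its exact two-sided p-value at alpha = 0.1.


Step 1: Enumerate the 10 unordered pairs (i,j) with i<j and classify each by sign(x_j-x_i) * sign(y_j-y_i).
  (1,2):dx=+3,dy=-4->D; (1,3):dx=-2,dy=-2->C; (1,4):dx=-4,dy=+4->D; (1,5):dx=+1,dy=+3->C
  (2,3):dx=-5,dy=+2->D; (2,4):dx=-7,dy=+8->D; (2,5):dx=-2,dy=+7->D; (3,4):dx=-2,dy=+6->D
  (3,5):dx=+3,dy=+5->C; (4,5):dx=+5,dy=-1->D
Step 2: C = 3, D = 7, total pairs = 10.
Step 3: tau = (C - D)/(n(n-1)/2) = (3 - 7)/10 = -0.400000.
Step 4: Exact two-sided p-value (enumerate n! = 120 permutations of y under H0): p = 0.483333.
Step 5: alpha = 0.1. fail to reject H0.

tau_b = -0.4000 (C=3, D=7), p = 0.483333, fail to reject H0.


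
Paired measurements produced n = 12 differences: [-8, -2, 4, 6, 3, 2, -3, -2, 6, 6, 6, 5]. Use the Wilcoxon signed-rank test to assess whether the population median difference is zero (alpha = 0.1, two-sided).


Step 1: Drop any zero differences (none here) and take |d_i|.
|d| = [8, 2, 4, 6, 3, 2, 3, 2, 6, 6, 6, 5]
Step 2: Midrank |d_i| (ties get averaged ranks).
ranks: |8|->12, |2|->2, |4|->6, |6|->9.5, |3|->4.5, |2|->2, |3|->4.5, |2|->2, |6|->9.5, |6|->9.5, |6|->9.5, |5|->7
Step 3: Attach original signs; sum ranks with positive sign and with negative sign.
W+ = 6 + 9.5 + 4.5 + 2 + 9.5 + 9.5 + 9.5 + 7 = 57.5
W- = 12 + 2 + 4.5 + 2 = 20.5
(Check: W+ + W- = 78 should equal n(n+1)/2 = 78.)
Step 4: Test statistic W = min(W+, W-) = 20.5.
Step 5: Ties in |d|, so use the tie-corrected normal approximation.
        E[W] = n(n+1)/4 = 12*13/4 = 39.
        Tie groups: |d|=2 (t=3), |d|=3 (t=2), |d|=6 (t=4); sum(t^3 - t) = 90.
        Var[W] = n(n+1)(2n+1)/24 - sum(t^3-t)/48 = 3900/24 - 90/48 = 160.625.
        z = (W - E[W]) / sqrt(Var[W]) = (20.5 - 39) / 12.6738 = -1.4597.
        Two-sided p = 2*Phi(z) = 0.144371.
Step 6: alpha = 0.1. fail to reject H0.

W+ = 57.5, W- = 20.5, W = min = 20.5, p = 0.144371, fail to reject H0.


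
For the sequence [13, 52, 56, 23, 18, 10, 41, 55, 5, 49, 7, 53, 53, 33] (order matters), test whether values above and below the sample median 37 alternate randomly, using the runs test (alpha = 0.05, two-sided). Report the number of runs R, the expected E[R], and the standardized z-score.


Step 1: Compute median = 37; label A = above, B = below.
Labels in order: BAABBBAABABAAB  (n_A = 7, n_B = 7)
Step 2: Count runs R = 9.
Step 3: Under H0 (random ordering), E[R] = 2*n_A*n_B/(n_A+n_B) + 1 = 2*7*7/14 + 1 = 8.0000.
        Var[R] = 2*n_A*n_B*(2*n_A*n_B - n_A - n_B) / ((n_A+n_B)^2 * (n_A+n_B-1)) = 8232/2548 = 3.2308.
        SD[R] = 1.7974.
Step 4: Continuity-corrected z = (R - 0.5 - E[R]) / SD[R] = (9 - 0.5 - 8.0000) / 1.7974 = 0.2782.
Step 5: Two-sided p-value via normal approximation = 2*(1 - Phi(|z|)) = 0.780879.
Step 6: alpha = 0.05. fail to reject H0.

R = 9, z = 0.2782, p = 0.780879, fail to reject H0.


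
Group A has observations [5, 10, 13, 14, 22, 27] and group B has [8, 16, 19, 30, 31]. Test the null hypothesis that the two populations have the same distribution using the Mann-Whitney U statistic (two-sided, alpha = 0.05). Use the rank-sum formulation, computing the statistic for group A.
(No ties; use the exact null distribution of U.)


Step 1: Combine and sort all 11 observations; assign midranks.
sorted (value, group): (5,X), (8,Y), (10,X), (13,X), (14,X), (16,Y), (19,Y), (22,X), (27,X), (30,Y), (31,Y)
ranks: 5->1, 8->2, 10->3, 13->4, 14->5, 16->6, 19->7, 22->8, 27->9, 30->10, 31->11
Step 2: Rank sum for X: R1 = 1 + 3 + 4 + 5 + 8 + 9 = 30.
Step 3: U_X = R1 - n1(n1+1)/2 = 30 - 6*7/2 = 30 - 21 = 9.
       U_Y = n1*n2 - U_X = 30 - 9 = 21.
Step 4: No ties, so the exact null distribution of U (based on enumerating the C(11,6) = 462 equally likely rank assignments) gives the two-sided p-value.
Step 5: p-value = 0.329004; compare to alpha = 0.05. fail to reject H0.

U_X = 9, p = 0.329004, fail to reject H0 at alpha = 0.05.


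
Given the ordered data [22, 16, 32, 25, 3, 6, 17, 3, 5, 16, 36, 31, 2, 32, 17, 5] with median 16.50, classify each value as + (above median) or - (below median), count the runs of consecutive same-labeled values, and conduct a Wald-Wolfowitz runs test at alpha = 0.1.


Step 1: Compute median = 16.50; label A = above, B = below.
Labels in order: ABAABBABBBAABAAB  (n_A = 8, n_B = 8)
Step 2: Count runs R = 10.
Step 3: Under H0 (random ordering), E[R] = 2*n_A*n_B/(n_A+n_B) + 1 = 2*8*8/16 + 1 = 9.0000.
        Var[R] = 2*n_A*n_B*(2*n_A*n_B - n_A - n_B) / ((n_A+n_B)^2 * (n_A+n_B-1)) = 14336/3840 = 3.7333.
        SD[R] = 1.9322.
Step 4: Continuity-corrected z = (R - 0.5 - E[R]) / SD[R] = (10 - 0.5 - 9.0000) / 1.9322 = 0.2588.
Step 5: Two-sided p-value via normal approximation = 2*(1 - Phi(|z|)) = 0.795809.
Step 6: alpha = 0.1. fail to reject H0.

R = 10, z = 0.2588, p = 0.795809, fail to reject H0.


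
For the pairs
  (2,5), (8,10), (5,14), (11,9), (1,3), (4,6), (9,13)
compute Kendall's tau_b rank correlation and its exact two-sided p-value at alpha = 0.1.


Step 1: Enumerate the 21 unordered pairs (i,j) with i<j and classify each by sign(x_j-x_i) * sign(y_j-y_i).
  (1,2):dx=+6,dy=+5->C; (1,3):dx=+3,dy=+9->C; (1,4):dx=+9,dy=+4->C; (1,5):dx=-1,dy=-2->C
  (1,6):dx=+2,dy=+1->C; (1,7):dx=+7,dy=+8->C; (2,3):dx=-3,dy=+4->D; (2,4):dx=+3,dy=-1->D
  (2,5):dx=-7,dy=-7->C; (2,6):dx=-4,dy=-4->C; (2,7):dx=+1,dy=+3->C; (3,4):dx=+6,dy=-5->D
  (3,5):dx=-4,dy=-11->C; (3,6):dx=-1,dy=-8->C; (3,7):dx=+4,dy=-1->D; (4,5):dx=-10,dy=-6->C
  (4,6):dx=-7,dy=-3->C; (4,7):dx=-2,dy=+4->D; (5,6):dx=+3,dy=+3->C; (5,7):dx=+8,dy=+10->C
  (6,7):dx=+5,dy=+7->C
Step 2: C = 16, D = 5, total pairs = 21.
Step 3: tau = (C - D)/(n(n-1)/2) = (16 - 5)/21 = 0.523810.
Step 4: Exact two-sided p-value (enumerate n! = 5040 permutations of y under H0): p = 0.136111.
Step 5: alpha = 0.1. fail to reject H0.

tau_b = 0.5238 (C=16, D=5), p = 0.136111, fail to reject H0.
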